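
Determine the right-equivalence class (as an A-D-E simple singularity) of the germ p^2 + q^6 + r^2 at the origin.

A_{5}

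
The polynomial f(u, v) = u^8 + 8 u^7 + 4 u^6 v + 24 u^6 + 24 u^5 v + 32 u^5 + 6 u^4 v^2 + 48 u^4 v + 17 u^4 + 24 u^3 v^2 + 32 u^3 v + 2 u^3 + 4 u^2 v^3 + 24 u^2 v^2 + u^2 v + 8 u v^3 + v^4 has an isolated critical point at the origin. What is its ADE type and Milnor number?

Type D5, Milnor number mu = 5.

The Hessian of f at 0 is [[0, 0], [0, 0]] with rank 0, so corank 2. A Groebner basis of the Jacobian ideal J(f) in C{u,v} is {u*v^2, -u*v/8 + v^3, u^2 + u*v/2}; counting standard monomials gives mu = 5. Corank 2; j^3 = u^2*(2*u + v) has shape L^2 M (L != M), so D-series; mu = 5 gives D_5.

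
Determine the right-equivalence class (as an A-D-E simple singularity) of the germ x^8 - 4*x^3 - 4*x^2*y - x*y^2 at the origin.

D_{9}

The Hessian of f at 0 has rank 0. Corank 2; j^3 = -x*(2*x + y)^2 has shape L^2 M (L != M), so D-series; mu = 9 gives D_9.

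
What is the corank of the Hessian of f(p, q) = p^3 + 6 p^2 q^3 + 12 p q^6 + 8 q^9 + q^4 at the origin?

2

Hessian at 0 has rank 0.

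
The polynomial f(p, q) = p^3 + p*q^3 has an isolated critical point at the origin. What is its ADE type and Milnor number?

Type E_{7}, Milnor number mu = 7.

The Hessian of f at 0 has rank 0. Corank 2; j^3 = p^3 is a perfect cube, so E-series; the 4-jet and mu = 7 give E_7.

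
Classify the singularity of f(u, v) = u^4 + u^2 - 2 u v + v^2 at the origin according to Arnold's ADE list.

A_{3}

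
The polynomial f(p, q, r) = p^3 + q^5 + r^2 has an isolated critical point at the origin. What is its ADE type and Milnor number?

The Hessian of f at 0 has rank 1. Corank 2; j^3 = p^3 is a perfect cube, so E-series; the 5-jet and mu = 8 give E_8.

Type E8, Milnor number mu = 8.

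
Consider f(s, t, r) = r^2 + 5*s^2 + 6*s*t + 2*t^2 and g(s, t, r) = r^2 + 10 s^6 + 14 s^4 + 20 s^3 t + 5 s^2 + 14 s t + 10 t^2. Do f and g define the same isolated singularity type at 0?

The Hessian of f at 0 has rank 3. Corank 0: nondegenerate Morse point, so A_1. The Hessian of g at 0 has rank 3. Corank 0: nondegenerate Morse point, so A_1. Both have type A_1, hence right-equivalent.

Yes.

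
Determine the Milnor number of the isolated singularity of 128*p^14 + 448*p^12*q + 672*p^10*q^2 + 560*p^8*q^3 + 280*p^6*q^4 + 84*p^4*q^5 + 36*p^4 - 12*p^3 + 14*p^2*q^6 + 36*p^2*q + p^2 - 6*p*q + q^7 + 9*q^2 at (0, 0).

6

The Hessian of f at 0 is [[2, -6], [-6, 18]] with rank 1, so corank 1. A Groebner basis of the Jacobian ideal J(f) in C{p,q} is {-7*p*q/1458 + 5*p/52488 + q^4 + 2*q^3/27 + q^2/108 - 5*q/17496, p*q^2 - 2*p*q/27 + p/972 - q^3 + q^2/6 - q/324, p^2 - p/6 + q/2}; counting standard monomials gives mu = 6. Corank 1: A-series; mu = 6 gives A_6.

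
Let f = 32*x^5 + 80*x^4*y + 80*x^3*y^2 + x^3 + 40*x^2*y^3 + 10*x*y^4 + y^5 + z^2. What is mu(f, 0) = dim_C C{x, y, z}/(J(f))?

8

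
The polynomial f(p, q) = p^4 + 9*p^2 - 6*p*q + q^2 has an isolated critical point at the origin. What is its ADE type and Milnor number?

The Hessian of f at 0 is [[18, -6], [-6, 2]] with rank 1, so corank 1. A Groebner basis of the Jacobian ideal J(f) in C{p,q} is {q^3, p - q/3}; counting standard monomials gives mu = 3. Corank 1: A-series; mu = 3 gives A_3.

Type A_{3}, Milnor number mu = 3.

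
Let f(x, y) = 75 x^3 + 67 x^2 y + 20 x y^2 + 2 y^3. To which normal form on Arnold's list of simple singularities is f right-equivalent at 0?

D4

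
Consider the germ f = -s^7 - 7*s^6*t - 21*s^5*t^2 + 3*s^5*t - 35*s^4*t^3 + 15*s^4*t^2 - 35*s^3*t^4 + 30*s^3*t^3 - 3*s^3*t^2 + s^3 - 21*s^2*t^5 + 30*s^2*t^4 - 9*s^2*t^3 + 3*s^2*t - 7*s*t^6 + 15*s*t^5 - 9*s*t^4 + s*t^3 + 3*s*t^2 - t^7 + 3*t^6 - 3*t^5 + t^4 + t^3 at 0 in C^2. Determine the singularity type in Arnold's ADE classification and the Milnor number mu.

The Hessian of f at 0 has rank 0. Corank 2; j^3 = (s + t)^3 is a perfect cube, so E-series; the 4-jet and mu = 7 give E_7.

Type E7, Milnor number mu = 7.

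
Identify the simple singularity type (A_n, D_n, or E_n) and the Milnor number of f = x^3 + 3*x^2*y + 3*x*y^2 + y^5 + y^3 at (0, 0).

Type E8, Milnor number mu = 8.

The Hessian of f at 0 has rank 0. Corank 2; j^3 = (x + y)^3 is a perfect cube, so E-series; the 5-jet and mu = 8 give E_8.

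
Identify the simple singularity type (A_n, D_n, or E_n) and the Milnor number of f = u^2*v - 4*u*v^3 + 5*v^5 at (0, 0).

Type D_6, Milnor number mu = 6.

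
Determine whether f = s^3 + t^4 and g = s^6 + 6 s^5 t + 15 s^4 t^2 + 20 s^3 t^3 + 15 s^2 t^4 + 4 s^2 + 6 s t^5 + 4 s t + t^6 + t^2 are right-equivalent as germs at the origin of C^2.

No.

The Hessian of f at 0 has rank 0. Corank 2; j^3 = s^3 is a perfect cube, so E-series; the 4-jet and mu = 6 give E_6. The Hessian of g at 0 has rank 1. Corank 1: A-series; mu = 5 gives A_5. f is E_6 but g is A_5, hence not right-equivalent.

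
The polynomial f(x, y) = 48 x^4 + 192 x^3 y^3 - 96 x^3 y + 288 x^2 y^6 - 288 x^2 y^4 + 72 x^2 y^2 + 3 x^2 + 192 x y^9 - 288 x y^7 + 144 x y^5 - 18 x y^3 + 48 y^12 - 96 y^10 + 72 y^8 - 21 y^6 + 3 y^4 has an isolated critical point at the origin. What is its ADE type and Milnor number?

The Hessian of f at 0 is [[6, 0], [0, 0]] with rank 1, so corank 1. A Groebner basis of the Jacobian ideal J(f) in C{x,y} is {y^3, x}; counting standard monomials gives mu = 3. Corank 1: A-series; mu = 3 gives A_3.

Type A_{3}, Milnor number mu = 3.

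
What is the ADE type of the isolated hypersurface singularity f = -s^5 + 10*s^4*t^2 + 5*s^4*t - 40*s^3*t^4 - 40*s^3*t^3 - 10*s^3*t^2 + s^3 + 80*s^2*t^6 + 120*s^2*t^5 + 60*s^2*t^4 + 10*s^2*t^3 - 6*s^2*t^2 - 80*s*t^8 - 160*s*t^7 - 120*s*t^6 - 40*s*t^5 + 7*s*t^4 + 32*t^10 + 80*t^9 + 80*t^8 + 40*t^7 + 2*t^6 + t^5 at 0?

E_8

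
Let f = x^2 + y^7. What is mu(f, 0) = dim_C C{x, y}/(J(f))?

The Hessian of f at 0 has rank 1. Corank 1: A-series; mu = 6 gives A_6.

6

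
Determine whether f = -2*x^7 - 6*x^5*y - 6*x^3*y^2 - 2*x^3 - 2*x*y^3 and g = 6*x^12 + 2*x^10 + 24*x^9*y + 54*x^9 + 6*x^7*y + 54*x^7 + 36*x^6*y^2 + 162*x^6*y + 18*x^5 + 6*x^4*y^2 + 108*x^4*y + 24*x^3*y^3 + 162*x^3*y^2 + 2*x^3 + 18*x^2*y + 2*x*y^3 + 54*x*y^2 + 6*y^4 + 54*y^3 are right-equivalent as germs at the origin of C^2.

Yes.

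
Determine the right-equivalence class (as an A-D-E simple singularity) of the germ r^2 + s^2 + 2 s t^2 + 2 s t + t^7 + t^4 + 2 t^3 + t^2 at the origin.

A_{6}

The Hessian of f at 0 has rank 2. Corank 1: A-series; mu = 6 gives A_6.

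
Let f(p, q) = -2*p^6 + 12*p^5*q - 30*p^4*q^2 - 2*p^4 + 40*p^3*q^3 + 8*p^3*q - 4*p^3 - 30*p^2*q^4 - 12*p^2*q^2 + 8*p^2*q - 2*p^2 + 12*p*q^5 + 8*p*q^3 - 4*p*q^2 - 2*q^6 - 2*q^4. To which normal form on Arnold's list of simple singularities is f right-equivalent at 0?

A_{5}

The Hessian of f at 0 has rank 1. Corank 1: A-series; mu = 5 gives A_5.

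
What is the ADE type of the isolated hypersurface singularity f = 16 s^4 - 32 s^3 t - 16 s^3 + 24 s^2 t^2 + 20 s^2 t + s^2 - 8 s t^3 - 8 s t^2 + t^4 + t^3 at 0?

The Hessian of f at 0 has rank 1. Corank 1: A-series; mu = 2 gives A_2.

A2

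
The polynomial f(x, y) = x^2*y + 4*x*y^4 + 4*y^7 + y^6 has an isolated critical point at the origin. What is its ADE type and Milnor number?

Type D_7, Milnor number mu = 7.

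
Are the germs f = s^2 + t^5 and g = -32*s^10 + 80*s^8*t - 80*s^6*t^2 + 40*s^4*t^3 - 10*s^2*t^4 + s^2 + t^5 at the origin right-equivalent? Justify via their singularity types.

The Hessian of f at 0 has rank 1. Corank 1: A-series; mu = 4 gives A_4. The Hessian of g at 0 has rank 1. Corank 1: A-series; mu = 4 gives A_4. Both have type A_4, hence right-equivalent.

Yes.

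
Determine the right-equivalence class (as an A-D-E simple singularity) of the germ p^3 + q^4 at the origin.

The Hessian of f at 0 is [[0, 0], [0, 0]] with rank 0, so corank 2. A Groebner basis of the Jacobian ideal J(f) in C{p,q} is {q^3, p^2}; counting standard monomials gives mu = 6. Corank 2; j^3 = p^3 is a perfect cube, so E-series; the 4-jet and mu = 6 give E_6.

E_6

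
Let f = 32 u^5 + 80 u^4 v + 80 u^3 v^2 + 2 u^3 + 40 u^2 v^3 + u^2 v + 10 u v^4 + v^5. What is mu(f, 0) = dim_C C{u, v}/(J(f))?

6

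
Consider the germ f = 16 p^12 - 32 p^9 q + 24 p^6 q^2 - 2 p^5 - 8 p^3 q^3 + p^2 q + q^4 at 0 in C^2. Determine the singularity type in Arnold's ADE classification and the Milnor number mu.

The Hessian of f at 0 has rank 0. Corank 2; j^3 = p^2*q has shape L^2 M (L != M), so D-series; mu = 5 gives D_5.

Type D_{5}, Milnor number mu = 5.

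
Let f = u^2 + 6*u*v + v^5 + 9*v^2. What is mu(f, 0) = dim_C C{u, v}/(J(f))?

4

The Hessian of f at 0 has rank 1. Corank 1: A-series; mu = 4 gives A_4.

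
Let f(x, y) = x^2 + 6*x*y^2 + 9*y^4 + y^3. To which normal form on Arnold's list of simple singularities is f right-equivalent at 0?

A2

The Hessian of f at 0 has rank 1. Corank 1: A-series; mu = 2 gives A_2.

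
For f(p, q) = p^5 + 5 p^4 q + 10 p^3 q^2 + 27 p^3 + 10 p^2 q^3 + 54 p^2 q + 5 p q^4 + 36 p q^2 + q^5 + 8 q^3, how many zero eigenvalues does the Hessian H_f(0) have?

2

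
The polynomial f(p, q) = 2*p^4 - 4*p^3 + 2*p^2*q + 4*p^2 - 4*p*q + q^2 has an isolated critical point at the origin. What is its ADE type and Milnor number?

Type A_{3}, Milnor number mu = 3.

The Hessian of f at 0 has rank 1. Corank 1: A-series; mu = 3 gives A_3.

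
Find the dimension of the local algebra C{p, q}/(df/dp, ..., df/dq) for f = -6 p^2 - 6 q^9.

The Hessian of f at 0 has rank 1. Corank 1: A-series; mu = 8 gives A_8.

8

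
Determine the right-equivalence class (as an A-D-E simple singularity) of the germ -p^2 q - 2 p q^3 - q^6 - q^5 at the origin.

D_{7}

The Hessian of f at 0 is [[0, 0], [0, 0]] with rank 0, so corank 2. A Groebner basis of the Jacobian ideal J(f) in C{p,q} is {p^3, p^2*q + p^2/6 + p*q^2/6, p*q + q^3}; counting standard monomials gives mu = 7. Corank 2; j^3 = -p^2*q has shape L^2 M (L != M), so D-series; mu = 7 gives D_7.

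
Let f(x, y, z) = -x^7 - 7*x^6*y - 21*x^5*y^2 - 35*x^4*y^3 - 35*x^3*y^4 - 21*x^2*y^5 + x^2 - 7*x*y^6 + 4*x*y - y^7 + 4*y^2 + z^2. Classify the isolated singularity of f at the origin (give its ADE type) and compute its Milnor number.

The Hessian of f at 0 is [[2, 4, 0], [4, 8, 0], [0, 0, 2]] with rank 2, so corank 1. A Groebner basis of the Jacobian ideal J(f) in C{x,y,z} is {y^6, x + 2*y, z}; counting standard monomials gives mu = 6. Corank 1: A-series; mu = 6 gives A_6.

Type A_6, Milnor number mu = 6.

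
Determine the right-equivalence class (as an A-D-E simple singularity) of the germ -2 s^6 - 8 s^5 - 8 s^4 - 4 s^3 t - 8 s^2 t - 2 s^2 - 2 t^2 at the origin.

A_{1}

The Hessian of f at 0 is [[-4, 0], [0, -4]] with rank 2, so corank 0. A Groebner basis of the Jacobian ideal J(f) in C{s,t} is {s, t}; counting standard monomials gives mu = 1. Corank 0: nondegenerate Morse point, so A_1.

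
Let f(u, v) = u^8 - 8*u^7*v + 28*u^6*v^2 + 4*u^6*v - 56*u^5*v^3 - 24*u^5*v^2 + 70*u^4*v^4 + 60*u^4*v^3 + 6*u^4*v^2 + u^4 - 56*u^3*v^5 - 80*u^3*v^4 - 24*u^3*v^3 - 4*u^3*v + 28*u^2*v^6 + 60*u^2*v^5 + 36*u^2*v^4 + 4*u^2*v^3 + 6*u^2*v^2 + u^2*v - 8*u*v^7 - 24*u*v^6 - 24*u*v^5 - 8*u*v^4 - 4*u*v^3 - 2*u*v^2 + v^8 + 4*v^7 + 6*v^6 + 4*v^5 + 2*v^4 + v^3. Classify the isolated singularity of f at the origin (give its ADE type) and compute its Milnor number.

Type D_{5}, Milnor number mu = 5.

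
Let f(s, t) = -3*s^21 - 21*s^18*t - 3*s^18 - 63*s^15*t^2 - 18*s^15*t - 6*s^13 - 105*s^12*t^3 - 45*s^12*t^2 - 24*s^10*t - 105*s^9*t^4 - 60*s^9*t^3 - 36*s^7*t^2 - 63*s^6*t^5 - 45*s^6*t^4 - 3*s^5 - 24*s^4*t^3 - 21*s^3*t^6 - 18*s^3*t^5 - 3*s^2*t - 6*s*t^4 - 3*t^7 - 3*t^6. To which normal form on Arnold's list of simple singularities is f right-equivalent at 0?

The Hessian of f at 0 is [[0, 0], [0, 0]] with rank 0, so corank 2. A Groebner basis of the Jacobian ideal J(f) in C{s,t} is {s*t + t^4, s^3, s^2*t, -s^2/6 + s*t^2}; counting standard monomials gives mu = 7. Corank 2; j^3 = -3*s^2*t has shape L^2 M (L != M), so D-series; mu = 7 gives D_7.

D7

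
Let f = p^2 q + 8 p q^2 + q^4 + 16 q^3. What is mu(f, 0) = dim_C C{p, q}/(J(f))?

The Hessian of f at 0 is [[0, 0], [0, 0]] with rank 0, so corank 2. A Groebner basis of the Jacobian ideal J(f) in C{p,q} is {p^3 - 16*p^2 + 256*q^2, p^2/4 + q^3 - 4*q^2, p*q + 4*q^2}; counting standard monomials gives mu = 5. Corank 2; j^3 = q*(p + 4*q)^2 has shape L^2 M (L != M), so D-series; mu = 5 gives D_5.

5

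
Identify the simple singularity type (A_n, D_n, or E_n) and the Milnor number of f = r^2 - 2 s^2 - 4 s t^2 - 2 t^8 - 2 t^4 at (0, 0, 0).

Type A7, Milnor number mu = 7.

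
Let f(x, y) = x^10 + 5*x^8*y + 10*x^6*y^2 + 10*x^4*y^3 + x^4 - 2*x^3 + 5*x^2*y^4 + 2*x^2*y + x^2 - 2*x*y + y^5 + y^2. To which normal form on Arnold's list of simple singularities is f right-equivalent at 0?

A_4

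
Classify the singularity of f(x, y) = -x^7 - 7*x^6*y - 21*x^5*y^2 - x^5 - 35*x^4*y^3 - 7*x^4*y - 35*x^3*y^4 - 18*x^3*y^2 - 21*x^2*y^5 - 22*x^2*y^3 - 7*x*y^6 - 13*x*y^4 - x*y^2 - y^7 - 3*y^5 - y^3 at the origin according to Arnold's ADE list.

D6

The Hessian of f at 0 is [[0, 0], [0, 0]] with rank 0, so corank 2. A Groebner basis of the Jacobian ideal J(f) in C{x,y} is {x^4 + y^2/5, y^3, x*y + 4*y^2/5}; counting standard monomials gives mu = 6. Corank 2; j^3 = -y^2*(x + y) has shape L^2 M (L != M), so D-series; mu = 6 gives D_6.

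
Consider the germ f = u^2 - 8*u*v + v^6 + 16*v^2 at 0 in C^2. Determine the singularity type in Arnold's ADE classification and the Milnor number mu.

Type A5, Milnor number mu = 5.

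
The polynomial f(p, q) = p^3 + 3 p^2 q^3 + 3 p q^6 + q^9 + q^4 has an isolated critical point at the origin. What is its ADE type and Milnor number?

Type E_6, Milnor number mu = 6.

The Hessian of f at 0 has rank 0. Corank 2; j^3 = p^3 is a perfect cube, so E-series; the 4-jet and mu = 6 give E_6.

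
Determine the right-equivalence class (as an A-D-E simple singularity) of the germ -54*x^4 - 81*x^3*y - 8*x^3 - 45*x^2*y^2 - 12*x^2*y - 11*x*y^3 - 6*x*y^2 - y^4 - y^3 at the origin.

E_{7}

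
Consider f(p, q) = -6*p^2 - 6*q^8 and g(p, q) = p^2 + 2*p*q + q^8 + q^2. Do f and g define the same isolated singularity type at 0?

Yes.

The Hessian of f at 0 has rank 1. Corank 1: A-series; mu = 7 gives A_7. The Hessian of g at 0 has rank 1. Corank 1: A-series; mu = 7 gives A_7. Both have type A_7, hence right-equivalent.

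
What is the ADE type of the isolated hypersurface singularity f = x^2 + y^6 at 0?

The Hessian of f at 0 has rank 1. Corank 1: A-series; mu = 5 gives A_5.

A_5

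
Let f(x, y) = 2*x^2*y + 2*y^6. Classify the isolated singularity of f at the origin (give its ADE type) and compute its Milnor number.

Type D7, Milnor number mu = 7.

The Hessian of f at 0 is [[0, 0], [0, 0]] with rank 0, so corank 2. A Groebner basis of the Jacobian ideal J(f) in C{x,y} is {x^2/6 + y^5, x^3, x*y}; counting standard monomials gives mu = 7. Corank 2; j^3 = 2*x^2*y has shape L^2 M (L != M), so D-series; mu = 7 gives D_7.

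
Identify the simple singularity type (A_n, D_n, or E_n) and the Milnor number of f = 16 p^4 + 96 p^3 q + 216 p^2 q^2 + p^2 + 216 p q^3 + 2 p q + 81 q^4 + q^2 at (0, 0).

Type A_3, Milnor number mu = 3.

The Hessian of f at 0 is [[2, 2], [2, 2]] with rank 1, so corank 1. A Groebner basis of the Jacobian ideal J(f) in C{p,q} is {q^3, p + q}; counting standard monomials gives mu = 3. Corank 1: A-series; mu = 3 gives A_3.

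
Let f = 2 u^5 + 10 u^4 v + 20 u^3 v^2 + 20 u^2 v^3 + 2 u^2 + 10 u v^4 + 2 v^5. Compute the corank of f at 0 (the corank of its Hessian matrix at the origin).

Hessian at 0 has rank 1.

1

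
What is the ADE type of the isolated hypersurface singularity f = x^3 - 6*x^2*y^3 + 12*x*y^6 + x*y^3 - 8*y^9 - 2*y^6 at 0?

The Hessian of f at 0 has rank 0. Corank 2; j^3 = x^3 is a perfect cube, so E-series; the 4-jet and mu = 7 give E_7.

E7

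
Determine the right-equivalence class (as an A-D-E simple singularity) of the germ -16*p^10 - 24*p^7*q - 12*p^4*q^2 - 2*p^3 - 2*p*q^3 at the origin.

The Hessian of f at 0 is [[0, 0], [0, 0]] with rank 0, so corank 2. A Groebner basis of the Jacobian ideal J(f) in C{p,q} is {p^3, p*q^2, 3*p^2 + q^3}; counting standard monomials gives mu = 7. Corank 2; j^3 = -2*p^3 is a perfect cube, so E-series; the 4-jet and mu = 7 give E_7.

E7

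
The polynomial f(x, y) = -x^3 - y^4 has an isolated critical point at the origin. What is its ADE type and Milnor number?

Type E_{6}, Milnor number mu = 6.

The Hessian of f at 0 is [[0, 0], [0, 0]] with rank 0, so corank 2. A Groebner basis of the Jacobian ideal J(f) in C{x,y} is {y^3, x^2}; counting standard monomials gives mu = 6. Corank 2; j^3 = -x^3 is a perfect cube, so E-series; the 4-jet and mu = 6 give E_6.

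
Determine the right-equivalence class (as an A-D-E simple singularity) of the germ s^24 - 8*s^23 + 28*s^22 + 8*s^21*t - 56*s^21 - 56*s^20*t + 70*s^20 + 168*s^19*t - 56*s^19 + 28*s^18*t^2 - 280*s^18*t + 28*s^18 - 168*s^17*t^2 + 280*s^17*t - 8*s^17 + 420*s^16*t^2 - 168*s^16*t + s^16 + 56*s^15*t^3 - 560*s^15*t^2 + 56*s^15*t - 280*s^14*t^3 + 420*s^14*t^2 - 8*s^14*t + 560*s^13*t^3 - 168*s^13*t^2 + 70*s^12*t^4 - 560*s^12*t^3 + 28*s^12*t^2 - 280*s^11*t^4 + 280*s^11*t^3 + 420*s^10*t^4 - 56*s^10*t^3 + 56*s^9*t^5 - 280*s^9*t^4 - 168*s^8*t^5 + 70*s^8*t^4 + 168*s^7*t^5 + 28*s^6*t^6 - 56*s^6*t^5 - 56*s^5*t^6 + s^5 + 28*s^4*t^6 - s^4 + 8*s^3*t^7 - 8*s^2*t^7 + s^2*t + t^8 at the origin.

The Hessian of f at 0 is [[0, 0], [0, 0]] with rank 0, so corank 2. A Groebner basis of the Jacobian ideal J(f) in C{s,t} is {s^2/8 + t^7, s^3, s*t}; counting standard monomials gives mu = 9. Corank 2; j^3 = s^2*t has shape L^2 M (L != M), so D-series; mu = 9 gives D_9.

D9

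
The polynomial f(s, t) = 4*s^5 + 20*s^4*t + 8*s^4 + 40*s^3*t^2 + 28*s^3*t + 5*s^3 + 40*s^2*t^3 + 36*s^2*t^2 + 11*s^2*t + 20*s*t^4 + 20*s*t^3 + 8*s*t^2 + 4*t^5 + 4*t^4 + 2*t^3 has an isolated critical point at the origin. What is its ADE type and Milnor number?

Type D4, Milnor number mu = 4.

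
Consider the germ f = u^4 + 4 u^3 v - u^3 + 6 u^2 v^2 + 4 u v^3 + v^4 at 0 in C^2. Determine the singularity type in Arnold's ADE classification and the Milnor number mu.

Type E_{6}, Milnor number mu = 6.

The Hessian of f at 0 is [[0, 0], [0, 0]] with rank 0, so corank 2. A Groebner basis of the Jacobian ideal J(f) in C{u,v} is {v^4, u*v^2 + v^3/3, u^2}; counting standard monomials gives mu = 6. Corank 2; j^3 = -u^3 is a perfect cube, so E-series; the 4-jet and mu = 6 give E_6.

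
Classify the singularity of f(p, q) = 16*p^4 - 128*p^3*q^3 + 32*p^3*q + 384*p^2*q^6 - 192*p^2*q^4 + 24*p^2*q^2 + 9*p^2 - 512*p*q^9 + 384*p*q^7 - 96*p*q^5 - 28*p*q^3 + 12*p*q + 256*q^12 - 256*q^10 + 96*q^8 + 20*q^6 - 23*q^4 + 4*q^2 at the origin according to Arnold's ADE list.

A3

The Hessian of f at 0 is [[18, 12], [12, 8]] with rank 1, so corank 1. A Groebner basis of the Jacobian ideal J(f) in C{p,q} is {q^3, p + 2*q/3}; counting standard monomials gives mu = 3. Corank 1: A-series; mu = 3 gives A_3.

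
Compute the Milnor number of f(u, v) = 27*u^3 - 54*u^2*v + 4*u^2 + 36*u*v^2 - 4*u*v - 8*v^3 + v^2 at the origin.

The Hessian of f at 0 has rank 1. Corank 1: A-series; mu = 2 gives A_2.

2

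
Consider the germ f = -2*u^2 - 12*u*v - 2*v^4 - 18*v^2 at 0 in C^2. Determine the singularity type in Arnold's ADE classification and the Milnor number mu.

Type A3, Milnor number mu = 3.

The Hessian of f at 0 has rank 1. Corank 1: A-series; mu = 3 gives A_3.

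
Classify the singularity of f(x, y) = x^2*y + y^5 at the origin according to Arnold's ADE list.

D_{6}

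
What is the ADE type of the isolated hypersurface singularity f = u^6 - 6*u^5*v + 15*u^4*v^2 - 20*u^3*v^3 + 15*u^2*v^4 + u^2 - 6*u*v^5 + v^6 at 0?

A5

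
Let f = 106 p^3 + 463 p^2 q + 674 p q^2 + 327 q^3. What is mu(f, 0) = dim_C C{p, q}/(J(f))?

4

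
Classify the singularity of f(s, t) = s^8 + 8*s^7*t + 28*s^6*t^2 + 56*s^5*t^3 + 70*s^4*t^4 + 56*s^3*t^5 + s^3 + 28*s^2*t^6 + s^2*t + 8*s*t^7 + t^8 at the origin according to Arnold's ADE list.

D9

The Hessian of f at 0 is [[0, 0], [0, 0]] with rank 0, so corank 2. A Groebner basis of the Jacobian ideal J(f) in C{s,t} is {-s*t/8 + t^7, s*t^2, s^2 + s*t}; counting standard monomials gives mu = 9. Corank 2; j^3 = s^2*(s + t) has shape L^2 M (L != M), so D-series; mu = 9 gives D_9.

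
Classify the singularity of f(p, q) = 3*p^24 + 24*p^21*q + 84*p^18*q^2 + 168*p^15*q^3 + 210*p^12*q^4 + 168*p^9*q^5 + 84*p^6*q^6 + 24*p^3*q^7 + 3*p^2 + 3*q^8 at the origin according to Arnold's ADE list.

A7

The Hessian of f at 0 has rank 1. Corank 1: A-series; mu = 7 gives A_7.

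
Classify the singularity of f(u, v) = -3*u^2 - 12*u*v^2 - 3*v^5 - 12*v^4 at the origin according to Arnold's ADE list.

The Hessian of f at 0 has rank 1. Corank 1: A-series; mu = 4 gives A_4.

A_{4}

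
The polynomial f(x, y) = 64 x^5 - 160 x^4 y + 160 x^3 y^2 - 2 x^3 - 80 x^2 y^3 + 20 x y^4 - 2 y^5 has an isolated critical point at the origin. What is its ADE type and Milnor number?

The Hessian of f at 0 is [[0, 0], [0, 0]] with rank 0, so corank 2. A Groebner basis of the Jacobian ideal J(f) in C{x,y} is {y^5, x*y^3 - y^4/8, x^2}; counting standard monomials gives mu = 8. Corank 2; j^3 = -2*x^3 is a perfect cube, so E-series; the 5-jet and mu = 8 give E_8.

Type E8, Milnor number mu = 8.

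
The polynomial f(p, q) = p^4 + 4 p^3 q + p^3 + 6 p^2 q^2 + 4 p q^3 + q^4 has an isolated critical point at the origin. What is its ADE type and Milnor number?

Type E6, Milnor number mu = 6.

The Hessian of f at 0 is [[0, 0], [0, 0]] with rank 0, so corank 2. A Groebner basis of the Jacobian ideal J(f) in C{p,q} is {q^4, p*q^2 + q^3/3, p^2}; counting standard monomials gives mu = 6. Corank 2; j^3 = p^3 is a perfect cube, so E-series; the 4-jet and mu = 6 give E_6.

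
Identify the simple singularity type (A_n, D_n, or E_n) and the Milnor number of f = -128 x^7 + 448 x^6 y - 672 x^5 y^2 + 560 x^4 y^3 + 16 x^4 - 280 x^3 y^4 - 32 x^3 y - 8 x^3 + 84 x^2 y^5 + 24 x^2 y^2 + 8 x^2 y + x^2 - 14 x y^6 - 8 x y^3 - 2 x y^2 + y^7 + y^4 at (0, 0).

The Hessian of f at 0 has rank 1. Corank 1: A-series; mu = 6 gives A_6.

Type A6, Milnor number mu = 6.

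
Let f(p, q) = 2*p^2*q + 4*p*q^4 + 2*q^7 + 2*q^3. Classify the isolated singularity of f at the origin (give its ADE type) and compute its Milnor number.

Type D_4, Milnor number mu = 4.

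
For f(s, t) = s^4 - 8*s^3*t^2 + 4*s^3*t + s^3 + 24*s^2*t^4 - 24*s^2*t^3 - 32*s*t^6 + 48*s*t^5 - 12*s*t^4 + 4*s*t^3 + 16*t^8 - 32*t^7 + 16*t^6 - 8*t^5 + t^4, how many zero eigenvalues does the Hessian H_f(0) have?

Hessian at 0 has rank 0.

2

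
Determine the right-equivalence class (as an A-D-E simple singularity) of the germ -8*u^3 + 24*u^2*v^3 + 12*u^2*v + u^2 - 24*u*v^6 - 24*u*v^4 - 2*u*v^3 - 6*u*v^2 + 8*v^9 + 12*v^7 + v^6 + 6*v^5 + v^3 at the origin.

A_{2}

The Hessian of f at 0 has rank 1. Corank 1: A-series; mu = 2 gives A_2.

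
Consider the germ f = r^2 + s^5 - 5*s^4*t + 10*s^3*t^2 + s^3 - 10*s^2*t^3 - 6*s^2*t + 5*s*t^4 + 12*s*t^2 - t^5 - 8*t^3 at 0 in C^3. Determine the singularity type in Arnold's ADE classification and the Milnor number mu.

The Hessian of f at 0 is [[0, 0, 0], [0, 0, 0], [0, 0, 2]] with rank 1, so corank 2. A Groebner basis of the Jacobian ideal J(f) in C{s,t,r} is {t^5, s*t^3 - 7*t^4/4, s^2 - 4*s*t + 4*t^2, r}; counting standard monomials gives mu = 8. Corank 2; j^3 = (s - 2*t)^3 is a perfect cube, so E-series; the 5-jet and mu = 8 give E_8.

Type E_8, Milnor number mu = 8.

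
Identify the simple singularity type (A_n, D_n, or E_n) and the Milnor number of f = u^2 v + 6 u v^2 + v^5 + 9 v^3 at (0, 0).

Type D6, Milnor number mu = 6.

The Hessian of f at 0 is [[0, 0], [0, 0]] with rank 0, so corank 2. A Groebner basis of the Jacobian ideal J(f) in C{u,v} is {u^2/5 + v^4 - 9*v^2/5, u^3 + 27*v^3, u*v + 3*v^2}; counting standard monomials gives mu = 6. Corank 2; j^3 = v*(u + 3*v)^2 has shape L^2 M (L != M), so D-series; mu = 6 gives D_6.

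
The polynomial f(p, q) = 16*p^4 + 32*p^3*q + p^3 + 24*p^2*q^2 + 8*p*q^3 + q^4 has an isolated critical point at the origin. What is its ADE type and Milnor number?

Type E_6, Milnor number mu = 6.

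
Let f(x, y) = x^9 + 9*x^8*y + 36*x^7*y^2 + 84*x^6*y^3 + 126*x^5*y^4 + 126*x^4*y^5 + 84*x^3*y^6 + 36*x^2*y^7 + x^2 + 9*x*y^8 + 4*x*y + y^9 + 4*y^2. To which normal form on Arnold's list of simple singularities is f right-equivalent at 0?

A_8

The Hessian of f at 0 has rank 1. Corank 1: A-series; mu = 8 gives A_8.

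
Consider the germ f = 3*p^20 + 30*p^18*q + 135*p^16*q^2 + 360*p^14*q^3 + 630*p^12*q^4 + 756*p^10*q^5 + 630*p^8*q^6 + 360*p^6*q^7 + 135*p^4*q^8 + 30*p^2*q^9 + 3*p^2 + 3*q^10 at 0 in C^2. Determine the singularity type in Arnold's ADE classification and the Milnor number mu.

The Hessian of f at 0 has rank 1. Corank 1: A-series; mu = 9 gives A_9.

Type A_9, Milnor number mu = 9.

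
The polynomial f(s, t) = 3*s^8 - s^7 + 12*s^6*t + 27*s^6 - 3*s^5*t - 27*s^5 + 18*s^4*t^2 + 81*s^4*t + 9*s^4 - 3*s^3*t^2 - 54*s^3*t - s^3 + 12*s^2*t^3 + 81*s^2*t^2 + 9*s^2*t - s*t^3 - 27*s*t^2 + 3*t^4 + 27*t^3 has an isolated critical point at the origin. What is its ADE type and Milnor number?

The Hessian of f at 0 is [[0, 0], [0, 0]] with rank 0, so corank 2. A Groebner basis of the Jacobian ideal J(f) in C{s,t} is {-s^2/708 + s*t/118 + t^4 - t^3/2124 - 3*t^2/236, s^3 - 121*s^2/118 + 363*s*t/59 - 9679*t^3/354 - 1089*t^2/118, s^2*t - 485*s^2/2124 + 485*s*t/354 - 57833*t^3/6372 - 485*t^2/236, -9*s^2/236 + s*t^2 + 27*s*t/118 - 711*t^3/236 - 81*t^2/236}; counting standard monomials gives mu = 7. Corank 2; j^3 = -(s - 3*t)^3 is a perfect cube, so E-series; the 4-jet and mu = 7 give E_7.

Type E7, Milnor number mu = 7.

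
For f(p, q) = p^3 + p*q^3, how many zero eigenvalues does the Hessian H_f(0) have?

2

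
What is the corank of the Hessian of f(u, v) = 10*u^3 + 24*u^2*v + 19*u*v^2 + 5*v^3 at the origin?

2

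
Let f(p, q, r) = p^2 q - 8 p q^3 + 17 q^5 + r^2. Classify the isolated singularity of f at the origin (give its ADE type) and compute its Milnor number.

Type D_6, Milnor number mu = 6.

The Hessian of f at 0 has rank 1. Corank 2; j^3 = p^2*q has shape L^2 M (L != M), so D-series; mu = 6 gives D_6.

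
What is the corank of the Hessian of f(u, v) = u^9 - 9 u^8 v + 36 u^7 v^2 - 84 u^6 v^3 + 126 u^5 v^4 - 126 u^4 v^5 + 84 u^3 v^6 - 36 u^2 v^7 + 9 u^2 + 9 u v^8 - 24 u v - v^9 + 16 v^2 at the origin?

1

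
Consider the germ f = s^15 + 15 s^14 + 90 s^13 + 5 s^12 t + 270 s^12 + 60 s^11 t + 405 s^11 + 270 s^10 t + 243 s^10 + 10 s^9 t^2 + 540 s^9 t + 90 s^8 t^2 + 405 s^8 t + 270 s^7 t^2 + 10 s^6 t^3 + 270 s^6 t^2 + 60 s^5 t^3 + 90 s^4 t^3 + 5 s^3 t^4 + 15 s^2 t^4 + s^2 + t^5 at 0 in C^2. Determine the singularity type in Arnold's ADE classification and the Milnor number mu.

Type A_{4}, Milnor number mu = 4.

The Hessian of f at 0 is [[2, 0], [0, 0]] with rank 1, so corank 1. A Groebner basis of the Jacobian ideal J(f) in C{s,t} is {t^4, s}; counting standard monomials gives mu = 4. Corank 1: A-series; mu = 4 gives A_4.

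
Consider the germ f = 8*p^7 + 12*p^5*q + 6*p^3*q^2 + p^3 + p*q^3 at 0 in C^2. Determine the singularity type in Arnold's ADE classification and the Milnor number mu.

Type E_{7}, Milnor number mu = 7.

The Hessian of f at 0 has rank 0. Corank 2; j^3 = p^3 is a perfect cube, so E-series; the 4-jet and mu = 7 give E_7.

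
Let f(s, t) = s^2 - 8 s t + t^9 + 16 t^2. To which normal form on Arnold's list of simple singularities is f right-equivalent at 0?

The Hessian of f at 0 has rank 1. Corank 1: A-series; mu = 8 gives A_8.

A_{8}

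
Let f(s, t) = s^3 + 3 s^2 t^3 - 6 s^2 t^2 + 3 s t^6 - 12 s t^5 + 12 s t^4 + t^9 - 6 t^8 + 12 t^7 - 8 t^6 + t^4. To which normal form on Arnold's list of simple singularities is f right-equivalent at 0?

E_6

The Hessian of f at 0 is [[0, 0], [0, 0]] with rank 0, so corank 2. A Groebner basis of the Jacobian ideal J(f) in C{s,t} is {s^3, s^2*t, -s^2/4 + s*t^2, t^3}; counting standard monomials gives mu = 6. Corank 2; j^3 = s^3 is a perfect cube, so E-series; the 4-jet and mu = 6 give E_6.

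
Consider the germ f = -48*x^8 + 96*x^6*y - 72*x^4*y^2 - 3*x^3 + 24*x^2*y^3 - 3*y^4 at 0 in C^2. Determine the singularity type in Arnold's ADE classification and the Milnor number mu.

Type E_{6}, Milnor number mu = 6.

The Hessian of f at 0 has rank 0. Corank 2; j^3 = -3*x^3 is a perfect cube, so E-series; the 4-jet and mu = 6 give E_6.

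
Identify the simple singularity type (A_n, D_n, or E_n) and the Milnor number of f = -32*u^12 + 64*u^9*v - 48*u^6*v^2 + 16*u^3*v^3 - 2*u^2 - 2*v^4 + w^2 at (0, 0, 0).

The Hessian of f at 0 has rank 2. Corank 1: A-series; mu = 3 gives A_3.

Type A_3, Milnor number mu = 3.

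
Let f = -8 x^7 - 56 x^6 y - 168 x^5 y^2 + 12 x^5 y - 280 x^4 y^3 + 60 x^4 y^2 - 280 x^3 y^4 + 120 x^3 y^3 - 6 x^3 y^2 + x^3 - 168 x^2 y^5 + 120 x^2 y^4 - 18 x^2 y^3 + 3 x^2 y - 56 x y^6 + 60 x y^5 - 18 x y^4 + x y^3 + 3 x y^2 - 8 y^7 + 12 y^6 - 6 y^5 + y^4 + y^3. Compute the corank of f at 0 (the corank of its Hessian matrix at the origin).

2

The Hessian at 0 is [[0, 0], [0, 0]] of rank 0; hence corank 2.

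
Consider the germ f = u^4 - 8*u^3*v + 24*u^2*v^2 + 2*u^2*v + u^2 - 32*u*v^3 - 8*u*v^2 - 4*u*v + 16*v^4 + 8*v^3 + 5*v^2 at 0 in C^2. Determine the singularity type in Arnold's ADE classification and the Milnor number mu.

Type A_1, Milnor number mu = 1.

The Hessian of f at 0 has rank 2. Corank 0: nondegenerate Morse point, so A_1.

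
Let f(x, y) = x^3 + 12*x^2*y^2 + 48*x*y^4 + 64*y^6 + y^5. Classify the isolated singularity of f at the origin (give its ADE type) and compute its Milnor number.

Type E_{8}, Milnor number mu = 8.

The Hessian of f at 0 has rank 0. Corank 2; j^3 = x^3 is a perfect cube, so E-series; the 5-jet and mu = 8 give E_8.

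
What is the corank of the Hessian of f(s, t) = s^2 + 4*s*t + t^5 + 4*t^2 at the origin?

1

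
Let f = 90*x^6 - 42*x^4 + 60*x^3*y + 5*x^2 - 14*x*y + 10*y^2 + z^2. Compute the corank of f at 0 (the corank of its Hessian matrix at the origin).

0

Hessian at 0 has rank 3.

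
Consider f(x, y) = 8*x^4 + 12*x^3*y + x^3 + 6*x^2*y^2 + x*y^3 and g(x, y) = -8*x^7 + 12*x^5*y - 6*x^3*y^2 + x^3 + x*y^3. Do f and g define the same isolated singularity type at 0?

Yes.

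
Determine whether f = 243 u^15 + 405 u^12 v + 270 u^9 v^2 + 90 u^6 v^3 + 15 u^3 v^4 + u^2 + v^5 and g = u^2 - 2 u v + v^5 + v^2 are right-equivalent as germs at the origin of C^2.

The Hessian of f at 0 has rank 1. Corank 1: A-series; mu = 4 gives A_4. The Hessian of g at 0 has rank 1. Corank 1: A-series; mu = 4 gives A_4. Both have type A_4, hence right-equivalent.

Yes.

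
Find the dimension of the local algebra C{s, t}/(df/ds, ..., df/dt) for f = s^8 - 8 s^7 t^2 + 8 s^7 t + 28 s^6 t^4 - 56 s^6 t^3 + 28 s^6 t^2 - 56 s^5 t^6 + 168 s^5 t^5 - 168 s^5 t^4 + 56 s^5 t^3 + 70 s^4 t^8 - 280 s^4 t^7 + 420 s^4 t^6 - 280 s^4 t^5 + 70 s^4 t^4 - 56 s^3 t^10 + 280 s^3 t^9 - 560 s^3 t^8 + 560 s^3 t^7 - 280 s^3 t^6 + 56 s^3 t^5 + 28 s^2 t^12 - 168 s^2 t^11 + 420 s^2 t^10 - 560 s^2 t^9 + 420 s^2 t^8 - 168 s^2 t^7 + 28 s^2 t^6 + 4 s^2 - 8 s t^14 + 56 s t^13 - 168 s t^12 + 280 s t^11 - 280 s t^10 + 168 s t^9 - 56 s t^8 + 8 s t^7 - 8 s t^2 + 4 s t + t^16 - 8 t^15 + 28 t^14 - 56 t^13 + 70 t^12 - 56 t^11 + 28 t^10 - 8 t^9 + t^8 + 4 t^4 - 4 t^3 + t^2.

7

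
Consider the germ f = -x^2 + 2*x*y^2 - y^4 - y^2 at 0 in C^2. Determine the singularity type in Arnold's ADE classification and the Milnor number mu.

The Hessian of f at 0 is [[-2, 0], [0, -2]] with rank 2, so corank 0. A Groebner basis of the Jacobian ideal J(f) in C{x,y} is {x, y}; counting standard monomials gives mu = 1. Corank 0: nondegenerate Morse point, so A_1.

Type A1, Milnor number mu = 1.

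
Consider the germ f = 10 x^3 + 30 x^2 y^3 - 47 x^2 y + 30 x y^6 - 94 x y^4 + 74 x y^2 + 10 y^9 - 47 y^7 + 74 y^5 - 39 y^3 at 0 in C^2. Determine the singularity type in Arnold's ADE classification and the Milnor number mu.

Type D_{4}, Milnor number mu = 4.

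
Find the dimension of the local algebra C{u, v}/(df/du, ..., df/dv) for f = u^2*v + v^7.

8

The Hessian of f at 0 has rank 0. Corank 2; j^3 = u^2*v has shape L^2 M (L != M), so D-series; mu = 8 gives D_8.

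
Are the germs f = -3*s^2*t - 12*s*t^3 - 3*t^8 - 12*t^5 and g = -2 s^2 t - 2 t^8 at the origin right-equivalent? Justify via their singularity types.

Yes.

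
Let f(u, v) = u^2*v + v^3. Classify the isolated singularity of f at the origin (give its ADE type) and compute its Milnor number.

Type D4, Milnor number mu = 4.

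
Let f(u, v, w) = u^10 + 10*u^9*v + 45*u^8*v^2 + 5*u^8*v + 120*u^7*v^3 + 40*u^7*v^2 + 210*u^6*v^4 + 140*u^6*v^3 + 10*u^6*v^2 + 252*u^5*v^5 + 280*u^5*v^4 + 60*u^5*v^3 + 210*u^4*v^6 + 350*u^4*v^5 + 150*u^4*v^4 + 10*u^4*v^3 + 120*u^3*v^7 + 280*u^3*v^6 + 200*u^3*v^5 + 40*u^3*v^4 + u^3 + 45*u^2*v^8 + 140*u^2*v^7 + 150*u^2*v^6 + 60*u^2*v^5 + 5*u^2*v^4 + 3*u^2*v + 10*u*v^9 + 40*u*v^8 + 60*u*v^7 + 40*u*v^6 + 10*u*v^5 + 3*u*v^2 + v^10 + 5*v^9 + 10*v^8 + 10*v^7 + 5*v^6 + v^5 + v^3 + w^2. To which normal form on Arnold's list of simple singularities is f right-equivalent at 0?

E_8

The Hessian of f at 0 is [[0, 0, 0], [0, 0, 0], [0, 0, 2]] with rank 1, so corank 2. A Groebner basis of the Jacobian ideal J(f) in C{u,v,w} is {v^4, u^2 + 2*u*v + v^2, w}; counting standard monomials gives mu = 8. Corank 2; j^3 = (u + v)^3 is a perfect cube, so E-series; the 5-jet and mu = 8 give E_8.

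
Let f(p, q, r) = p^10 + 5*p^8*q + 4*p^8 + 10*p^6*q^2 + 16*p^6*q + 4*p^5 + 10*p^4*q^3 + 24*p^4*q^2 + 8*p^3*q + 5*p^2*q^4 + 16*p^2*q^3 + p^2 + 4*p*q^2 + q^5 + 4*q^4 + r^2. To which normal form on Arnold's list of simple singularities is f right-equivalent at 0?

A4

The Hessian of f at 0 is [[2, 0, 0], [0, 0, 0], [0, 0, 2]] with rank 2, so corank 1. A Groebner basis of the Jacobian ideal J(f) in C{p,q,r} is {p^2, p/2 + q^2, r}; counting standard monomials gives mu = 4. Corank 1: A-series; mu = 4 gives A_4.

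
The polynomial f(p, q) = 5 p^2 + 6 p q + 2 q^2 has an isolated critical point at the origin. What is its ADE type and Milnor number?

The Hessian of f at 0 has rank 2. Corank 0: nondegenerate Morse point, so A_1.

Type A_1, Milnor number mu = 1.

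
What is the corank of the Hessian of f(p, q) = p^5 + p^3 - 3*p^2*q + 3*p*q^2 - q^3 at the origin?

The Hessian at 0 is [[0, 0], [0, 0]] of rank 0; hence corank 2.

2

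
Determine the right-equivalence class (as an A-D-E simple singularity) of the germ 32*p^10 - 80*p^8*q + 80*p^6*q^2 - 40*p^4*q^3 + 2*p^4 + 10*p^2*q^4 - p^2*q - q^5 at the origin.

D6

The Hessian of f at 0 is [[0, 0], [0, 0]] with rank 0, so corank 2. A Groebner basis of the Jacobian ideal J(f) in C{p,q} is {p^2/5 + q^4, p^3, p*q}; counting standard monomials gives mu = 6. Corank 2; j^3 = -p^2*q has shape L^2 M (L != M), so D-series; mu = 6 gives D_6.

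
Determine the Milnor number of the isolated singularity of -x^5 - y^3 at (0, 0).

8

The Hessian of f at 0 is [[0, 0], [0, 0]] with rank 0, so corank 2. A Groebner basis of the Jacobian ideal J(f) in C{x,y} is {x^4, y^2}; counting standard monomials gives mu = 8. Corank 2; j^3 = -y^3 is a perfect cube, so E-series; the 5-jet and mu = 8 give E_8.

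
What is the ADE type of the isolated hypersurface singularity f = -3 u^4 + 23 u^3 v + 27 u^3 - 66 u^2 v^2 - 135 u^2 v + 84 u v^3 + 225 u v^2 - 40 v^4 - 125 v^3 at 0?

The Hessian of f at 0 has rank 0. Corank 2; j^3 = (3*u - 5*v)^3 is a perfect cube, so E-series; the 4-jet and mu = 7 give E_7.

E_7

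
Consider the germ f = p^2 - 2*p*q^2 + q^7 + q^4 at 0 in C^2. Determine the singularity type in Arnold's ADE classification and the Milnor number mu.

Type A_{6}, Milnor number mu = 6.

The Hessian of f at 0 is [[2, 0], [0, 0]] with rank 1, so corank 1. A Groebner basis of the Jacobian ideal J(f) in C{p,q} is {p^3, -p + q^2}; counting standard monomials gives mu = 6. Corank 1: A-series; mu = 6 gives A_6.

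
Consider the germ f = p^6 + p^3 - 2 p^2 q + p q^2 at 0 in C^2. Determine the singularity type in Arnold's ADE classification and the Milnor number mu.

Type D7, Milnor number mu = 7.

The Hessian of f at 0 has rank 0. Corank 2; j^3 = p*(p - q)^2 has shape L^2 M (L != M), so D-series; mu = 7 gives D_7.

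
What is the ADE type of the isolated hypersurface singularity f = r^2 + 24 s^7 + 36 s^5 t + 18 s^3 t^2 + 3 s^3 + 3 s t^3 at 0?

E_{7}

The Hessian of f at 0 is [[0, 0, 0], [0, 0, 0], [0, 0, 2]] with rank 1, so corank 2. A Groebner basis of the Jacobian ideal J(f) in C{s,t,r} is {s^3, s*t^2, 3*s^2 + t^3, r}; counting standard monomials gives mu = 7. Corank 2; j^3 = 3*s^3 is a perfect cube, so E-series; the 4-jet and mu = 7 give E_7.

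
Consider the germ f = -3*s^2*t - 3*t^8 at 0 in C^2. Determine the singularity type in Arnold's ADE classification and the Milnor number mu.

Type D_{9}, Milnor number mu = 9.

The Hessian of f at 0 has rank 0. Corank 2; j^3 = -3*s^2*t has shape L^2 M (L != M), so D-series; mu = 9 gives D_9.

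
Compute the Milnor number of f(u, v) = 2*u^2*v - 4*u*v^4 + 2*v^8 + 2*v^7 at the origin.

9

The Hessian of f at 0 has rank 0. Corank 2; j^3 = 2*u^2*v has shape L^2 M (L != M), so D-series; mu = 9 gives D_9.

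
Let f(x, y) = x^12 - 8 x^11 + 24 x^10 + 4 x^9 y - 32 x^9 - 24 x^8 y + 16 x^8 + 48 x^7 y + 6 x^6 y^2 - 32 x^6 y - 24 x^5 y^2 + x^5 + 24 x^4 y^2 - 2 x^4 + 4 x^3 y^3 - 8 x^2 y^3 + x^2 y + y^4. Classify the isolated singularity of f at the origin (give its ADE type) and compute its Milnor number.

Type D_5, Milnor number mu = 5.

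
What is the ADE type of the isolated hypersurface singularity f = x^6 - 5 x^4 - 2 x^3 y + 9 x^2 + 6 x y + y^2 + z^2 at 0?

The Hessian of f at 0 has rank 2. Corank 1: A-series; mu = 3 gives A_3.

A3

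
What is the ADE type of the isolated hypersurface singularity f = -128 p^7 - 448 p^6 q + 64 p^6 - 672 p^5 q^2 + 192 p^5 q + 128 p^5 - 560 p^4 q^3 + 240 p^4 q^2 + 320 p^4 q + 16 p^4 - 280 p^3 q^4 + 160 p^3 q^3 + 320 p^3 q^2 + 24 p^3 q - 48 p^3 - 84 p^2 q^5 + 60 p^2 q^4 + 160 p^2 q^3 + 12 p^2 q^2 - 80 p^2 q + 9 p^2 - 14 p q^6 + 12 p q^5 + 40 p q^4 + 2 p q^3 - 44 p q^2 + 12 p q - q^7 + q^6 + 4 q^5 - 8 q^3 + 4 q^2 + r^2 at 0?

The Hessian of f at 0 has rank 2. Corank 1: A-series; mu = 6 gives A_6.

A6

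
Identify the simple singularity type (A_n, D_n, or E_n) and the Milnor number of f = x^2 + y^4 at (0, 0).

The Hessian of f at 0 has rank 1. Corank 1: A-series; mu = 3 gives A_3.

Type A3, Milnor number mu = 3.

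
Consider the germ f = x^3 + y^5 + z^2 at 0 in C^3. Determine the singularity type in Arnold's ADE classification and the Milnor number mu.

Type E8, Milnor number mu = 8.

The Hessian of f at 0 has rank 1. Corank 2; j^3 = x^3 is a perfect cube, so E-series; the 5-jet and mu = 8 give E_8.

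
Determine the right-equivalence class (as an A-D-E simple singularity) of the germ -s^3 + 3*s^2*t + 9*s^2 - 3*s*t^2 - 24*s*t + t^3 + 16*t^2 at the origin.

A_2

The Hessian of f at 0 has rank 1. Corank 1: A-series; mu = 2 gives A_2.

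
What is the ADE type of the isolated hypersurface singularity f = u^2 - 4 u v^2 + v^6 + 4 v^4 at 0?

A_{5}

The Hessian of f at 0 has rank 1. Corank 1: A-series; mu = 5 gives A_5.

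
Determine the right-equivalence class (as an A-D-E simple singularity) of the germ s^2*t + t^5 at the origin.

The Hessian of f at 0 has rank 0. Corank 2; j^3 = s^2*t has shape L^2 M (L != M), so D-series; mu = 6 gives D_6.

D_6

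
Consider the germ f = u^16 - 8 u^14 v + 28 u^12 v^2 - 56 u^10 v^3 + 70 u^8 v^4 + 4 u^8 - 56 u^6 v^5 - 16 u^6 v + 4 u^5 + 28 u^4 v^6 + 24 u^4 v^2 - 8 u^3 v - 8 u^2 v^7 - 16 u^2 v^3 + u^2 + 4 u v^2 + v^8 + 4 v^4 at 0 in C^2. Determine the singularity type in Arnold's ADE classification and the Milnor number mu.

The Hessian of f at 0 has rank 1. Corank 1: A-series; mu = 7 gives A_7.

Type A_7, Milnor number mu = 7.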